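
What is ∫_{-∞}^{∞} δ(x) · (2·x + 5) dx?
5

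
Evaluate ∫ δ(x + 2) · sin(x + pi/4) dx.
\cos{\left(\frac{\pi}{4} + 2 \right)}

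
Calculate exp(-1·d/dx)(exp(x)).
e^{x - 1}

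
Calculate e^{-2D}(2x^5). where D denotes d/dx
2 x^{5} - 20 x^{4} + 80 x^{3} - 160 x^{2} + 160 x - 64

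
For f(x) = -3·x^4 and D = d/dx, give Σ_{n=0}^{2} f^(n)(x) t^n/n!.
3 x^{2} \left(- 6 t^{2} - 4 t x - x^{2}\right)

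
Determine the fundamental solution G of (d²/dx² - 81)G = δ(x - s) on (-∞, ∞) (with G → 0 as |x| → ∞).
-\frac{e^{-9|x-s|}}{18}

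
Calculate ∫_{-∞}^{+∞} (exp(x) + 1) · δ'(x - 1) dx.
- e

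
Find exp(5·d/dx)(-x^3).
- x^{3} - 15 x^{2} - 75 x - 125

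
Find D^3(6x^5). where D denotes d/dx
360 x^{2}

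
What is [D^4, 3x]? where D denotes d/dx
12D^{3}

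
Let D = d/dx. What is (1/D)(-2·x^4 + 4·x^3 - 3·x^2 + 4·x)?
- \frac{2 x^{5}}{5} + x^{4} - x^{3} + 2 x^{2}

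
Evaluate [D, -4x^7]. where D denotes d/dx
- 28 x^{6}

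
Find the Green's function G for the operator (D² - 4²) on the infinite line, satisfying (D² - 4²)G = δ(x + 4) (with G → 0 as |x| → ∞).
-\frac{e^{-4|x + 4|}}{8}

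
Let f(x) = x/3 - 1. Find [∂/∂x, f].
\frac{1}{3}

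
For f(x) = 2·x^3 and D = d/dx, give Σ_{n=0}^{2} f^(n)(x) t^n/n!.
2 x \left(3 t^{2} + 3 t x + x^{2}\right)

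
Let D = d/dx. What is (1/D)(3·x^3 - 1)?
\frac{3 x^{4}}{4} - x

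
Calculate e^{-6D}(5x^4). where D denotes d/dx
5 x^{4} - 120 x^{3} + 1080 x^{2} - 4320 x + 6480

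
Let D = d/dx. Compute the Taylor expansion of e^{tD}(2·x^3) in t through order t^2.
2 x \left(3 t^{2} + 3 t x + x^{2}\right)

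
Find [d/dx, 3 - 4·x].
-4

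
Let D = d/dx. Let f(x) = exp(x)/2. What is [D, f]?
\frac{e^{x}}{2}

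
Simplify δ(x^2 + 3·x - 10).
\frac{\delta(x + 5) + \delta(x - 2)}{7}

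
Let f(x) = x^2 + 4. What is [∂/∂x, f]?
2 x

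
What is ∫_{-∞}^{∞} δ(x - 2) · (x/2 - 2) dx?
-1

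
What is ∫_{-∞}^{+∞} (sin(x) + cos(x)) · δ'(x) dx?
-1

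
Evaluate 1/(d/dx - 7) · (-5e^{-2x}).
\frac{5 e^{- 2 x}}{9}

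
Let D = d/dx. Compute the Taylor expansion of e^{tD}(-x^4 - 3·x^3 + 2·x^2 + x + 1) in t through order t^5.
- t^{4} - t^{3} \left(4 x + 3\right) - t^{2} \left(6 x^{2} + 9 x - 2\right) - t \left(4 x^{3} + 9 x^{2} - 4 x - 1\right) - x^{4} - 3 x^{3} + 2 x^{2} + x + 1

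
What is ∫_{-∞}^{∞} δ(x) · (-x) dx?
0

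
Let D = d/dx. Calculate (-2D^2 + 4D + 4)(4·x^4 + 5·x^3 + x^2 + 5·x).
16 x^{4} + 84 x^{3} - 32 x^{2} - 32 x + 16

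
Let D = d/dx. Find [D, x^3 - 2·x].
3 x^{2} - 2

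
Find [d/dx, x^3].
3 x^{2}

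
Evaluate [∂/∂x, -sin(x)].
- \cos{\left(x \right)}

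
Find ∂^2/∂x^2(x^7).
42 x^{5}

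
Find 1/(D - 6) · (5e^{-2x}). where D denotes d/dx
- \frac{5 e^{- 2 x}}{8}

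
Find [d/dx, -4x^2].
- 8 x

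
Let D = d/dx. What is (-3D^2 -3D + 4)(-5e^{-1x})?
- 20 e^{- x}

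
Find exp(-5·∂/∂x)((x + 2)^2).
x^{2} - 6 x + 9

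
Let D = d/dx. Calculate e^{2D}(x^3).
x^{3} + 6 x^{2} + 12 x + 8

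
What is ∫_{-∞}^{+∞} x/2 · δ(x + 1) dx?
- \frac{1}{2}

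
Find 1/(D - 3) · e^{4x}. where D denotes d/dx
e^{4 x}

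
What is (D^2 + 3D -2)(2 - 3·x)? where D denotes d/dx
6 x - 13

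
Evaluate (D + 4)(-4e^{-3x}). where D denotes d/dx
- 4 e^{- 3 x}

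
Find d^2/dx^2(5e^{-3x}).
45 e^{- 3 x}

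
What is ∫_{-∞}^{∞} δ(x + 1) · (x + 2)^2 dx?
1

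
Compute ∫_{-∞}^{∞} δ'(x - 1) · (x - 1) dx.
-1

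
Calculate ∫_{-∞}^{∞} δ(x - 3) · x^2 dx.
9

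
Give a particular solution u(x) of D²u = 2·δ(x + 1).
|x + 1|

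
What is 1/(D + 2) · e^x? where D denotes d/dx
\frac{e^{x}}{3}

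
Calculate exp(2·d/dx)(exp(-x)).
e^{- x - 2}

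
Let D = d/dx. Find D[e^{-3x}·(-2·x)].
2 \left(3 x - 1\right) e^{- 3 x}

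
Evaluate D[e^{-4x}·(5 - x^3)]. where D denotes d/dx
\left(4 x^{3} - 3 x^{2} - 20\right) e^{- 4 x}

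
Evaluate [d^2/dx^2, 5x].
10\frac{d}{dx}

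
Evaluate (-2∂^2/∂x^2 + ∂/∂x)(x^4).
4 x^{2} \left(x - 6\right)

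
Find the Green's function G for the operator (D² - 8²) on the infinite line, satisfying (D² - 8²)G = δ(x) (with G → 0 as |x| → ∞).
-\frac{e^{-8|x|}}{16}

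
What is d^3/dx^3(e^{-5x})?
- 125 e^{- 5 x}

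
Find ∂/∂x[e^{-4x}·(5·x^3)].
x^{2} \left(15 - 20 x\right) e^{- 4 x}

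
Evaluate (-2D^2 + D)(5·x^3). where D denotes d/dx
15 x \left(x - 4\right)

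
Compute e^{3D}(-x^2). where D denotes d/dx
- x^{2} - 6 x - 9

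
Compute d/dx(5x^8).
40 x^{7}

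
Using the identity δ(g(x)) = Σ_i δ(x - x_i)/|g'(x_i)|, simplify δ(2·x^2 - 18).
\frac{\delta(x - 3) + \delta(x + 3)}{12}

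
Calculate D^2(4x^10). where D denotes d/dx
360 x^{8}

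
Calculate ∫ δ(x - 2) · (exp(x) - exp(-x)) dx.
2 \sinh{\left(2 \right)}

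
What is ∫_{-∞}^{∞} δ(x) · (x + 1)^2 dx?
1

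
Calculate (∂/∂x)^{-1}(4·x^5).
\frac{2 x^{6}}{3}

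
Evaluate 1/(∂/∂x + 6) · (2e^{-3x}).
\frac{2 e^{- 3 x}}{3}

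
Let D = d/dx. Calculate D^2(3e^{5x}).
75 e^{5 x}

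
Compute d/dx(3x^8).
24 x^{7}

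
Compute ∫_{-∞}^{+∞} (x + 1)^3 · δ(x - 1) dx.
8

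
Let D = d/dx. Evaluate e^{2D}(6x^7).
6 x^{7} + 84 x^{6} + 504 x^{5} + 1680 x^{4} + 3360 x^{3} + 4032 x^{2} + 2688 x + 768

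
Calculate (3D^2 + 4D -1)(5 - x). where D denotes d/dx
x - 9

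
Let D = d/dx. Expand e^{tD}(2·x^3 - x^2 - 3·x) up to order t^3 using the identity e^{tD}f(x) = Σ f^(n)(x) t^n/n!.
2 t^{3} + t^{2} \left(6 x - 1\right) - t \left(- 6 x^{2} + 2 x + 3\right) + 2 x^{3} - x^{2} - 3 x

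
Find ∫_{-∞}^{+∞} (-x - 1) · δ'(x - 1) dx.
1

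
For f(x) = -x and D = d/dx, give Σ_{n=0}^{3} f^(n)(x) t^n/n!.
- t - x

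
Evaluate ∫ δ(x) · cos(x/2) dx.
1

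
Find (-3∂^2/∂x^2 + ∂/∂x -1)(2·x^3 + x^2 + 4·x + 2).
- 2 x^{3} + 5 x^{2} - 38 x - 4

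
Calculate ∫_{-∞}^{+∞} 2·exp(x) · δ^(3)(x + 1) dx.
- \frac{2}{e}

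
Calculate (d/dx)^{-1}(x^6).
\frac{x^{7}}{7}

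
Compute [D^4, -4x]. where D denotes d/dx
-16D^{3}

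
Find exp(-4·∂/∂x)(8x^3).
8 x^{3} - 96 x^{2} + 384 x - 512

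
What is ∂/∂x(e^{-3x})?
- 3 e^{- 3 x}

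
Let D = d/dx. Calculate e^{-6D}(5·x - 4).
5 x - 34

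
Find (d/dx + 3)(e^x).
4 e^{x}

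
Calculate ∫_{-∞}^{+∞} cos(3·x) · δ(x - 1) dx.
\cos{\left(3 \right)}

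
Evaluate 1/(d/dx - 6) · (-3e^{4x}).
\frac{3 e^{4 x}}{2}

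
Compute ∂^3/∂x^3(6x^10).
4320 x^{7}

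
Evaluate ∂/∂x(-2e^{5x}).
- 10 e^{5 x}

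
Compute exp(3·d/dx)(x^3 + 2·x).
x^{3} + 9 x^{2} + 29 x + 33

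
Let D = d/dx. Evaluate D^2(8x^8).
448 x^{6}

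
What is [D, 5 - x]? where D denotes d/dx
-1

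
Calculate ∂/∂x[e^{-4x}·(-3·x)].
3 \left(4 x - 1\right) e^{- 4 x}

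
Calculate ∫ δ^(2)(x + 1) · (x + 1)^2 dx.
2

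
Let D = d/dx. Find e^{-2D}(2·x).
2 x - 4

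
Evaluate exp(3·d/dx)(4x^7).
4 x^{7} + 84 x^{6} + 756 x^{5} + 3780 x^{4} + 11340 x^{3} + 20412 x^{2} + 20412 x + 8748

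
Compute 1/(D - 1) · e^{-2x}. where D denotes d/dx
- \frac{e^{- 2 x}}{3}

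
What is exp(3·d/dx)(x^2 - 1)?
x^{2} + 6 x + 8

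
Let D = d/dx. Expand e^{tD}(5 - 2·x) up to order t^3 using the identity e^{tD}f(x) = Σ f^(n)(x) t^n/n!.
- 2 t - 2 x + 5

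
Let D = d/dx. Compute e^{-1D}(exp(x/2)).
e^{\frac{x}{2} - \frac{1}{2}}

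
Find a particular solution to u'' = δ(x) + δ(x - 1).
\frac{|x|}{2} + \frac{|x - 1|}{2}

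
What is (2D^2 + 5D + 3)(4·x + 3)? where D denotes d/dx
12 x + 29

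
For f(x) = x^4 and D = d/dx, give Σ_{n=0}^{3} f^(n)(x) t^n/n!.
x \left(4 t^{3} + 6 t^{2} x + 4 t x^{2} + x^{3}\right)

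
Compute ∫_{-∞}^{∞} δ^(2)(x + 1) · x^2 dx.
2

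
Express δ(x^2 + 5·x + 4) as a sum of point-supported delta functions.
\frac{\delta(x + 1) + \delta(x + 4)}{3}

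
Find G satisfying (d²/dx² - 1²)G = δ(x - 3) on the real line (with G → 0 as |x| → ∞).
-\frac{e^{-|x - 3|}}{2}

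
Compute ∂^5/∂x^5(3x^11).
166320 x^{6}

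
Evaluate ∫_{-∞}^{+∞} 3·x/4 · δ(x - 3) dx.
\frac{9}{4}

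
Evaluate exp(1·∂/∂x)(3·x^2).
3 x^{2} + 6 x + 3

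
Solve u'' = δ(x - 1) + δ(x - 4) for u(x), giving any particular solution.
\frac{|x - 1|}{2} + \frac{|x - 4|}{2}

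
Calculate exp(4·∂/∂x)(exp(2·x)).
e^{2 x + 8}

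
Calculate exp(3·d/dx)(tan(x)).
\tan{\left(x + 3 \right)}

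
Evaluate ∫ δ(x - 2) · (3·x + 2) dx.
8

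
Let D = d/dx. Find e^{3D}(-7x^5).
- 7 x^{5} - 105 x^{4} - 630 x^{3} - 1890 x^{2} - 2835 x - 1701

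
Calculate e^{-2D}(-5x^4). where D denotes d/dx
- 5 x^{4} + 40 x^{3} - 120 x^{2} + 160 x - 80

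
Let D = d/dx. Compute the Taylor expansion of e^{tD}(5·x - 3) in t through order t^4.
5 t + 5 x - 3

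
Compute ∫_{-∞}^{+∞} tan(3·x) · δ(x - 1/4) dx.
\tan{\left(\frac{3}{4} \right)}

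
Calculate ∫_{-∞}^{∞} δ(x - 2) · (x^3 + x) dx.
10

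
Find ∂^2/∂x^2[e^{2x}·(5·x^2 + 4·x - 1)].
\left(20 x^{2} + 56 x + 22\right) e^{2 x}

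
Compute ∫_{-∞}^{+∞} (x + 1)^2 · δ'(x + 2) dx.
2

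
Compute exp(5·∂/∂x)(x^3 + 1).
x^{3} + 15 x^{2} + 75 x + 126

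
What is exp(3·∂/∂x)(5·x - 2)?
5 x + 13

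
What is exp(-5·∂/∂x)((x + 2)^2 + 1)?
x^{2} - 6 x + 10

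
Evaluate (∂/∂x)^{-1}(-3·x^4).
- \frac{3 x^{5}}{5}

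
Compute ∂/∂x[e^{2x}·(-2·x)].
\left(- 4 x - 2\right) e^{2 x}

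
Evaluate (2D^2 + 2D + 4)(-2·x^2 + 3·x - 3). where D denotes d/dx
- 8 x^{2} + 4 x - 14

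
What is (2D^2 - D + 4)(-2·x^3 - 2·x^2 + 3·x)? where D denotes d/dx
- 8 x^{3} - 2 x^{2} - 8 x - 11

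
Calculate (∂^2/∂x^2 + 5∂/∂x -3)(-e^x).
- 3 e^{x}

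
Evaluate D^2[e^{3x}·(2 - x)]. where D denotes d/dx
\left(12 - 9 x\right) e^{3 x}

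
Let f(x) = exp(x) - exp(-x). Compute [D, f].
2 \cosh{\left(x \right)}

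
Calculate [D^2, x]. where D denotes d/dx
2D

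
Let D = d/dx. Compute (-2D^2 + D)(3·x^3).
9 x \left(x - 4\right)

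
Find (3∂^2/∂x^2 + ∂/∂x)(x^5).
5 x^{3} \left(x + 12\right)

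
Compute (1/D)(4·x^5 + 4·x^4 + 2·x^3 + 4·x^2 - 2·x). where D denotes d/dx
\frac{2 x^{6}}{3} + \frac{4 x^{5}}{5} + \frac{x^{4}}{2} + \frac{4 x^{3}}{3} - x^{2}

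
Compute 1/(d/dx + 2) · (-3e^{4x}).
- \frac{e^{4 x}}{2}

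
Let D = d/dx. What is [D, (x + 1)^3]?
3 \left(x + 1\right)^{2}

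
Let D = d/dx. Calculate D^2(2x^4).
24 x^{2}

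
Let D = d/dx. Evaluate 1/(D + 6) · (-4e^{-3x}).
- \frac{4 e^{- 3 x}}{3}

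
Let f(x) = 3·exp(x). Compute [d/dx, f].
3 e^{x}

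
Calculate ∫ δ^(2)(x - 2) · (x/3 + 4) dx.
0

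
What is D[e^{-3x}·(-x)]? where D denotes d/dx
\left(3 x - 1\right) e^{- 3 x}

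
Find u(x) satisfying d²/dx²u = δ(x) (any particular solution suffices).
\frac{|x|}{2}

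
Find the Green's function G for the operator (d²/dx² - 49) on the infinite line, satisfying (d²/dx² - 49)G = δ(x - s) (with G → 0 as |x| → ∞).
-\frac{e^{-7|x-s|}}{14}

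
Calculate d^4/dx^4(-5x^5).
- 600 x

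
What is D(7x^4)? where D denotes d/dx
28 x^{3}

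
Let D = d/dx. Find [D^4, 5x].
20D^{3}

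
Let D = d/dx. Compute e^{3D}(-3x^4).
- 3 x^{4} - 36 x^{3} - 162 x^{2} - 324 x - 243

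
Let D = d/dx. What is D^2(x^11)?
110 x^{9}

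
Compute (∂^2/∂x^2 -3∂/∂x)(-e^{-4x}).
- 28 e^{- 4 x}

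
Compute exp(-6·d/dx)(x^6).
x^{6} - 36 x^{5} + 540 x^{4} - 4320 x^{3} + 19440 x^{2} - 46656 x + 46656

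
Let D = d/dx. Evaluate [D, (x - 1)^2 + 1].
2 x - 2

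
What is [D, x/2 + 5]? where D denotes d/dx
\frac{1}{2}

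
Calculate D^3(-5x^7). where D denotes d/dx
- 1050 x^{4}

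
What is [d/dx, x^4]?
4 x^{3}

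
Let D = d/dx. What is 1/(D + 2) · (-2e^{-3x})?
2 e^{- 3 x}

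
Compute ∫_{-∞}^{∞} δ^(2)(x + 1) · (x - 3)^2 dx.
2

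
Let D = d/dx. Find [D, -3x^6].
- 18 x^{5}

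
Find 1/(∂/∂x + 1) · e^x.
\frac{e^{x}}{2}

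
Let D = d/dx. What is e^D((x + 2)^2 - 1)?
x^{2} + 6 x + 8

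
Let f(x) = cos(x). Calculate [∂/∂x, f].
- \sin{\left(x \right)}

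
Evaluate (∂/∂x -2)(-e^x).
e^{x}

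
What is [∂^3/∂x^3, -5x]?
-15\frac{d^{2}}{dx^{2}}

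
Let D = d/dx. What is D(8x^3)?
24 x^{2}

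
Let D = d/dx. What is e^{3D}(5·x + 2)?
5 x + 17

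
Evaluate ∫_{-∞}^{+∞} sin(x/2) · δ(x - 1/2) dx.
\sin{\left(\frac{1}{4} \right)}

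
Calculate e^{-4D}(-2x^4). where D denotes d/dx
- 2 x^{4} + 32 x^{3} - 192 x^{2} + 512 x - 512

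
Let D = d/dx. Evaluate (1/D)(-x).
- \frac{x^{2}}{2}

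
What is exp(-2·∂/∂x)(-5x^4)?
- 5 x^{4} + 40 x^{3} - 120 x^{2} + 160 x - 80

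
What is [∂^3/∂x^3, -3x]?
-9\frac{d^{2}}{dx^{2}}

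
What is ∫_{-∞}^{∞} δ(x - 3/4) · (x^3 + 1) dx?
\frac{91}{64}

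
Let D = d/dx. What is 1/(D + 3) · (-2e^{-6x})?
\frac{2 e^{- 6 x}}{3}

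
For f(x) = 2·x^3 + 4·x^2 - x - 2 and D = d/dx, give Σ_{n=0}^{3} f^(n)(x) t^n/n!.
2 t^{3} + t^{2} \left(6 x + 4\right) + t \left(6 x^{2} + 8 x - 1\right) + 2 x^{3} + 4 x^{2} - x - 2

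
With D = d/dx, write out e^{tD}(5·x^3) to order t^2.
5 x \left(3 t^{2} + 3 t x + x^{2}\right)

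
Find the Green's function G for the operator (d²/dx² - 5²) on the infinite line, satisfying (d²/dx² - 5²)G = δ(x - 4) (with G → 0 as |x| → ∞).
-\frac{e^{-5|x - 4|}}{10}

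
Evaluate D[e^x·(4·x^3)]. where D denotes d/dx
4 x^{2} \left(x + 3\right) e^{x}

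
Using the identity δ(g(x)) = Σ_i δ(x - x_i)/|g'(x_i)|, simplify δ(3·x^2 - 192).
\frac{\delta(x - 8) + \delta(x + 8)}{48}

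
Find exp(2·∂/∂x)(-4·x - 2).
- 4 x - 10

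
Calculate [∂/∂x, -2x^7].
- 14 x^{6}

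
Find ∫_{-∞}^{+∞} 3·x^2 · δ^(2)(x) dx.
6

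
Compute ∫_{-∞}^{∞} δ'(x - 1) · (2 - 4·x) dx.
4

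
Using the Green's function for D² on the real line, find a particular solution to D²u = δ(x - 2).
\frac{|x - 2|}{2}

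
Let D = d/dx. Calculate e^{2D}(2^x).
2^{x + 2}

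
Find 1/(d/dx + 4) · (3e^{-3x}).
3 e^{- 3 x}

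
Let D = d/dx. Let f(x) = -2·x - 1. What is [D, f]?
-2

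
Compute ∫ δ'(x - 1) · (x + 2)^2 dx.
-6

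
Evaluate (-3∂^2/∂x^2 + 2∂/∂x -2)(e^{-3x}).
- 35 e^{- 3 x}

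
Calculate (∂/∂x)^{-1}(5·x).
\frac{5 x^{2}}{2}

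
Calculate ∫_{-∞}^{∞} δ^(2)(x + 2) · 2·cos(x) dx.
- 2 \cos{\left(2 \right)}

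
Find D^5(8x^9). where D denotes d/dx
120960 x^{4}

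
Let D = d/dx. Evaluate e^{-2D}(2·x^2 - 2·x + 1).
2 x^{2} - 10 x + 13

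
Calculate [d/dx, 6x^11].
66 x^{10}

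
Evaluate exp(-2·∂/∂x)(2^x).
2^{x - 2}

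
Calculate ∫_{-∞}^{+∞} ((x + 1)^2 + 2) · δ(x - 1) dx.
6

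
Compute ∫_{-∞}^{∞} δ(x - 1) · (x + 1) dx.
2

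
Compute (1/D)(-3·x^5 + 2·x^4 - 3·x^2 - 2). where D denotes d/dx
- \frac{x^{6}}{2} + \frac{2 x^{5}}{5} - x^{3} - 2 x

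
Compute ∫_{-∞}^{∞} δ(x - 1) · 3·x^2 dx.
3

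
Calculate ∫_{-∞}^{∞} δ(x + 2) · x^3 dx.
-8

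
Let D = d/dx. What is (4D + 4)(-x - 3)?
- 4 x - 16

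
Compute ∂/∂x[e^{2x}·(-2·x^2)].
4 x \left(- x - 1\right) e^{2 x}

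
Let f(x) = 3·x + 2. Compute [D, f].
3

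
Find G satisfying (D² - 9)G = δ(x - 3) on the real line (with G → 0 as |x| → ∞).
-\frac{e^{-3|x - 3|}}{6}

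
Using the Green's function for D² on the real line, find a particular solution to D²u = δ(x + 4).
\frac{|x + 4|}{2}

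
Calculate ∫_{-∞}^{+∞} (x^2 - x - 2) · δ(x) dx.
-2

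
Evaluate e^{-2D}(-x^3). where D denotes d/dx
- x^{3} + 6 x^{2} - 12 x + 8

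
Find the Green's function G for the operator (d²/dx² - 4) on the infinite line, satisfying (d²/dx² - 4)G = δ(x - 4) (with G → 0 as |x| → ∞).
-\frac{e^{-2|x - 4|}}{4}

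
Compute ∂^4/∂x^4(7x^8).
11760 x^{4}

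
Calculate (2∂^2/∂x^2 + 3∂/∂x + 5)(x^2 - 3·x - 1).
5 x^{2} - 9 x - 10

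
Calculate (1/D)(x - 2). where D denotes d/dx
\frac{x^{2}}{2} - 2 x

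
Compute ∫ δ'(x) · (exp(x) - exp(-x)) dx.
-2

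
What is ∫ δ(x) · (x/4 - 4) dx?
-4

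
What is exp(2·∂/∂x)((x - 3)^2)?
x^{2} - 2 x + 1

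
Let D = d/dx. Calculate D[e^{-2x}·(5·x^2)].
10 x \left(1 - x\right) e^{- 2 x}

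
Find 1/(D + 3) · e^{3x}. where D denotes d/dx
\frac{e^{3 x}}{6}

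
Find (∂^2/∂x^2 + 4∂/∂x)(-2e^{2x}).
- 24 e^{2 x}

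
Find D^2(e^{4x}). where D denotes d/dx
16 e^{4 x}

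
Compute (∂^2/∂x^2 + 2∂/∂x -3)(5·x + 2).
4 - 15 x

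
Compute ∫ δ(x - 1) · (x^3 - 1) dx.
0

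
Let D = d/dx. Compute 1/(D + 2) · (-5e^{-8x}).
\frac{5 e^{- 8 x}}{6}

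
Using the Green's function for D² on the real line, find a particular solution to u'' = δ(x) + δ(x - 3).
\frac{|x|}{2} + \frac{|x - 3|}{2}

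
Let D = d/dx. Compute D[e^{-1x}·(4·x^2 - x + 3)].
\left(- 4 x^{2} + 9 x - 4\right) e^{- x}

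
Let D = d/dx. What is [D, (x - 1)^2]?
2 x - 2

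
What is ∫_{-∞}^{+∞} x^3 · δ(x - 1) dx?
1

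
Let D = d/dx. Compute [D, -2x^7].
- 14 x^{6}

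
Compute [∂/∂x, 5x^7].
35 x^{6}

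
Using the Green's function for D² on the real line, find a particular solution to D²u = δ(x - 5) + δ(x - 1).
\frac{|x - 5|}{2} + \frac{|x - 1|}{2}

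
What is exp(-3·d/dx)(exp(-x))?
e^{3 - x}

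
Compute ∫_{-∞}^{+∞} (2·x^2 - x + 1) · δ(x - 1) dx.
2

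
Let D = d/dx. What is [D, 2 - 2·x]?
-2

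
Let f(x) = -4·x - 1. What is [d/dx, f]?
-4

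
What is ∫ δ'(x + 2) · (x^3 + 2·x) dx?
-14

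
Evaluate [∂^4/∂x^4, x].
4\frac{d^{3}}{dx^{3}}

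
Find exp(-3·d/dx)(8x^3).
8 x^{3} - 72 x^{2} + 216 x - 216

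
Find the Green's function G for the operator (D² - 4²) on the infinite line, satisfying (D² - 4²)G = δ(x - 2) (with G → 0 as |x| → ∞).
-\frac{e^{-4|x - 2|}}{8}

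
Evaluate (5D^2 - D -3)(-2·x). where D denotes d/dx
6 x + 2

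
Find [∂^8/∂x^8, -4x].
-32\frac{d^{7}}{dx^{7}}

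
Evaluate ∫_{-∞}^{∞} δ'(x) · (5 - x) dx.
1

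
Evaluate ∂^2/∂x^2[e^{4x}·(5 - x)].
\left(72 - 16 x\right) e^{4 x}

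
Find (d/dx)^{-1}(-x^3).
- \frac{x^{4}}{4}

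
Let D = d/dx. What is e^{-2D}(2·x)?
2 x - 4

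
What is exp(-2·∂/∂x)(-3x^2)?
- 3 x^{2} + 12 x - 12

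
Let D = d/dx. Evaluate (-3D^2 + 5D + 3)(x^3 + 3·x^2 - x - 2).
3 x^{3} + 24 x^{2} + 9 x - 29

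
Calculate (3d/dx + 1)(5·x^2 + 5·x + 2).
5 x^{2} + 35 x + 17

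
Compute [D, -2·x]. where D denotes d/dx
-2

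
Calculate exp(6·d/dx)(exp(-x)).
e^{- x - 6}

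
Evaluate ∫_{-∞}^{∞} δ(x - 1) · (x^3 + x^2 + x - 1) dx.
2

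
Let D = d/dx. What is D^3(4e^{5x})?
500 e^{5 x}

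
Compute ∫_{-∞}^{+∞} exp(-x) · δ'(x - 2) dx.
e^{-2}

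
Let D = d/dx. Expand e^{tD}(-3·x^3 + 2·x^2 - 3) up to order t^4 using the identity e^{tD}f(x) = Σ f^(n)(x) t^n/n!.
- 3 t^{3} - t^{2} \left(9 x - 2\right) - t x \left(9 x - 4\right) - 3 x^{3} + 2 x^{2} - 3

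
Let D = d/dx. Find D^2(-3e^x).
- 3 e^{x}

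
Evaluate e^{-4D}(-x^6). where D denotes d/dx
- x^{6} + 24 x^{5} - 240 x^{4} + 1280 x^{3} - 3840 x^{2} + 6144 x - 4096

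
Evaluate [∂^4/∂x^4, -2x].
-8\frac{d^{3}}{dx^{3}}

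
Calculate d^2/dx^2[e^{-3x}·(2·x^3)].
6 x \left(3 x^{2} - 6 x + 2\right) e^{- 3 x}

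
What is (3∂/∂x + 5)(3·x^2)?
3 x \left(5 x + 6\right)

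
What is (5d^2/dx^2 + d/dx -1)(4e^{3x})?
188 e^{3 x}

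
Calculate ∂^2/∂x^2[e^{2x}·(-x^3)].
- 2 x \left(2 x^{2} + 6 x + 3\right) e^{2 x}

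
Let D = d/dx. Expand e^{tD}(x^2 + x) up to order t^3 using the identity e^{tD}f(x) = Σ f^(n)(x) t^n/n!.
t^{2} + t \left(2 x + 1\right) + x^{2} + x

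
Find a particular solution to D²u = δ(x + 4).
\frac{|x + 4|}{2}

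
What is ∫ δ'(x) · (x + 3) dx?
-1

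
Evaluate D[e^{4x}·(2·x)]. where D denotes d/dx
\left(8 x + 2\right) e^{4 x}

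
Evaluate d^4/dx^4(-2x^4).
-48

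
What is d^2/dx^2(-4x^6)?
- 120 x^{4}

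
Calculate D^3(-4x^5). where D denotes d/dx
- 240 x^{2}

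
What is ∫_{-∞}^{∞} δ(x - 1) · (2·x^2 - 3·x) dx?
-1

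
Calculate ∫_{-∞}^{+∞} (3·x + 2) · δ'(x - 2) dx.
-3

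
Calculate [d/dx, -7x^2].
- 14 x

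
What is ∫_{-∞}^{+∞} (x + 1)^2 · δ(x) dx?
1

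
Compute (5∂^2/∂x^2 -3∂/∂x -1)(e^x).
e^{x}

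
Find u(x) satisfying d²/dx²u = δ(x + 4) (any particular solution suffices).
\frac{|x + 4|}{2}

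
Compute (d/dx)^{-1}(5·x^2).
\frac{5 x^{3}}{3}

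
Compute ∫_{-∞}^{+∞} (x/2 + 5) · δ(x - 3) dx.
\frac{13}{2}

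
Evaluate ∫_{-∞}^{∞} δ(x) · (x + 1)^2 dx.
1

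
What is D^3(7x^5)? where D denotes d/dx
420 x^{2}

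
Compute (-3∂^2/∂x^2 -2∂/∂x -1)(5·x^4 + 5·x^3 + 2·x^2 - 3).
- 5 x^{4} - 45 x^{3} - 212 x^{2} - 98 x - 9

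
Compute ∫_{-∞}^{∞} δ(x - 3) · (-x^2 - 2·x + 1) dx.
-14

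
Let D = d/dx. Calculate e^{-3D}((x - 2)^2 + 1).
x^{2} - 10 x + 26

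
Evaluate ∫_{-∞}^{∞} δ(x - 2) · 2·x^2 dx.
8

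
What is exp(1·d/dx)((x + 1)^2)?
x^{2} + 4 x + 4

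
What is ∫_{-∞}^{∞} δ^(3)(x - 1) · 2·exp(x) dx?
- 2 e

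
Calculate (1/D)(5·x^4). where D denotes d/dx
x^{5}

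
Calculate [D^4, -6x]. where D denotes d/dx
-24D^{3}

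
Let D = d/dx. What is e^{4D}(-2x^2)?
- 2 x^{2} - 16 x - 32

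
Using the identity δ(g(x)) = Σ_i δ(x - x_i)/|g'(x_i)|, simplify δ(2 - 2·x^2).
\frac{\delta(x - 1) + \delta(x + 1)}{4}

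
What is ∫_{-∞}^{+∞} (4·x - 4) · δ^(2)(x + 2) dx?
0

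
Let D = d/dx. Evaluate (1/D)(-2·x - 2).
- x^{2} - 2 x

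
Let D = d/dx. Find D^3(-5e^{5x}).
- 625 e^{5 x}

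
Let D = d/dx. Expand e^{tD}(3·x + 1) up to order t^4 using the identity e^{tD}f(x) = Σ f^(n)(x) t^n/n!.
3 t + 3 x + 1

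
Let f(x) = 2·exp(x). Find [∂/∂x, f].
2 e^{x}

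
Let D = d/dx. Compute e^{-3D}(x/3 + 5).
\frac{x}{3} + 4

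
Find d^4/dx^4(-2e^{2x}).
- 32 e^{2 x}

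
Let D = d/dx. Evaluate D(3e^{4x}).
12 e^{4 x}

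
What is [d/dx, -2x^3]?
- 6 x^{2}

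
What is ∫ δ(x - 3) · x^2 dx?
9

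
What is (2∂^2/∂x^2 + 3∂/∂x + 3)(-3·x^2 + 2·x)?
- 9 x^{2} - 12 x - 6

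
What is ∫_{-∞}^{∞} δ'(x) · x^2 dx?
0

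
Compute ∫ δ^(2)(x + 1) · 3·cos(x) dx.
- 3 \cos{\left(1 \right)}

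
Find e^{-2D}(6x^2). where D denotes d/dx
6 x^{2} - 24 x + 24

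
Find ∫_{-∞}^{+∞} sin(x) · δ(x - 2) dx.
\sin{\left(2 \right)}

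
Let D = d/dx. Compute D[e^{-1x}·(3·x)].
3 \left(1 - x\right) e^{- x}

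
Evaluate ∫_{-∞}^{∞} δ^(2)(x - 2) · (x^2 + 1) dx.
2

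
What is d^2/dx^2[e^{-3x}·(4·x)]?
12 \left(3 x - 2\right) e^{- 3 x}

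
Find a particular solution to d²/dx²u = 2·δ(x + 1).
|x + 1|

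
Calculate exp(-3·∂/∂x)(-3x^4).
- 3 x^{4} + 36 x^{3} - 162 x^{2} + 324 x - 243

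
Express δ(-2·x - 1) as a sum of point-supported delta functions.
\frac{\delta(x + 1/2)}{2}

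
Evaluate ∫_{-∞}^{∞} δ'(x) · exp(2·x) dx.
-2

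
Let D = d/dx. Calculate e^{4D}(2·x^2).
2 x^{2} + 16 x + 32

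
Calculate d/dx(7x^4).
28 x^{3}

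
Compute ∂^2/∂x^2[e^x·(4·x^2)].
4 \left(x^{2} + 4 x + 2\right) e^{x}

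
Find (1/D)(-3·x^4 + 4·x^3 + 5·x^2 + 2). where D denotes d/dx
- \frac{3 x^{5}}{5} + x^{4} + \frac{5 x^{3}}{3} + 2 x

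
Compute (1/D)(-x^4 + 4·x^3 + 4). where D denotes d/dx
- \frac{x^{5}}{5} + x^{4} + 4 x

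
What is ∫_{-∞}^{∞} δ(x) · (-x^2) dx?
0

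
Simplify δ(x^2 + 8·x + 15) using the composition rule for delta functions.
\frac{\delta(x + 5) + \delta(x + 3)}{2}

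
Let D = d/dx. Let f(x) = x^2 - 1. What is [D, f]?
2 x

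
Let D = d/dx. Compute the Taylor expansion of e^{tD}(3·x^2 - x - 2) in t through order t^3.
3 t^{2} + t \left(6 x - 1\right) + 3 x^{2} - x - 2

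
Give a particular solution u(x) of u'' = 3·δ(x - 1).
\frac{3|x - 1|}{2}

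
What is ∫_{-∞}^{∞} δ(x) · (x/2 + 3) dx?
3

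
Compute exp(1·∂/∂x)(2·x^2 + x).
2 x^{2} + 5 x + 3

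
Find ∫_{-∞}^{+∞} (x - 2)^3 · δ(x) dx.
-8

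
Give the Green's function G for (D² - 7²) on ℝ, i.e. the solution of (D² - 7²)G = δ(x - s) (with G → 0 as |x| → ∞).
-\frac{e^{-7|x-s|}}{14}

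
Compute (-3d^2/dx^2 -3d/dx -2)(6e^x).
- 48 e^{x}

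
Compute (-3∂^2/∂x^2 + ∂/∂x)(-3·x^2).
18 - 6 x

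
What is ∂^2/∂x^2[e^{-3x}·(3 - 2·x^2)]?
\left(- 18 x^{2} + 24 x + 23\right) e^{- 3 x}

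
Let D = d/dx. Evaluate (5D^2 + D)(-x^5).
5 x^{3} \left(- x - 20\right)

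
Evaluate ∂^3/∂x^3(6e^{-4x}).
- 384 e^{- 4 x}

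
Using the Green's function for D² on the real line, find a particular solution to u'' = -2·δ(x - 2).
-|x - 2|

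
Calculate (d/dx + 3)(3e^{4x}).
21 e^{4 x}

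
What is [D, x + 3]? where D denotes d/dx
1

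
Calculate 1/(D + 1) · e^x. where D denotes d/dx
\frac{e^{x}}{2}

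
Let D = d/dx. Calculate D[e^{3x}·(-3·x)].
\left(- 9 x - 3\right) e^{3 x}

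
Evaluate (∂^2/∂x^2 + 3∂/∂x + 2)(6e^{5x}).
252 e^{5 x}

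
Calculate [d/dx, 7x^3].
21 x^{2}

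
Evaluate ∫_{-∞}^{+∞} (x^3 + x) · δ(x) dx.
0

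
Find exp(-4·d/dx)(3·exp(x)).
3 e^{x - 4}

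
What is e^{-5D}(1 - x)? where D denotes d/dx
6 - x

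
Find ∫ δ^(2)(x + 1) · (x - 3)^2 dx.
2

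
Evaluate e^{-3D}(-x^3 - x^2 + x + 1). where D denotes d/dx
- x^{3} + 8 x^{2} - 20 x + 16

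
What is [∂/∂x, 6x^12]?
72 x^{11}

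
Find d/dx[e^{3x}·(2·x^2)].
2 x \left(3 x + 2\right) e^{3 x}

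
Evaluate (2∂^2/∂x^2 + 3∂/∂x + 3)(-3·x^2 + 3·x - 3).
- 9 x^{2} - 9 x - 12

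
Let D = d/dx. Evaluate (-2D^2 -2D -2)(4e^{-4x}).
- 104 e^{- 4 x}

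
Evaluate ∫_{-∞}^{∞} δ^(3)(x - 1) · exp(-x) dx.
e^{-1}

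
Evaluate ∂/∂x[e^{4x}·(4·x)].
\left(16 x + 4\right) e^{4 x}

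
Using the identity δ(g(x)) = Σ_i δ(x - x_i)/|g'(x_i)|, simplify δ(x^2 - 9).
\frac{\delta(x - 3) + \delta(x + 3)}{6}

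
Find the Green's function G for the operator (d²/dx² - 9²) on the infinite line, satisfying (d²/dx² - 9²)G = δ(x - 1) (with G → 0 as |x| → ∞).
-\frac{e^{-9|x - 1|}}{18}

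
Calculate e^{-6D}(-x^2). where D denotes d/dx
- x^{2} + 12 x - 36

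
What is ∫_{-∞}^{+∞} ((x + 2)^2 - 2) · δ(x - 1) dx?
7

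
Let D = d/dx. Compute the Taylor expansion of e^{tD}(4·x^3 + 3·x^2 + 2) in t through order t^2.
t^{2} \left(12 x + 3\right) + 6 t x \left(2 x + 1\right) + 4 x^{3} + 3 x^{2} + 2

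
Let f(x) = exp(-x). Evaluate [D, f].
- e^{- x}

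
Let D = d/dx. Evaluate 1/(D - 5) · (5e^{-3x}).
- \frac{5 e^{- 3 x}}{8}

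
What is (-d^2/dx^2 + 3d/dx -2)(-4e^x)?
0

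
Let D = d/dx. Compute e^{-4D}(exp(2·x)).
e^{2 x - 8}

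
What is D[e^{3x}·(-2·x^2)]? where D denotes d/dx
2 x \left(- 3 x - 2\right) e^{3 x}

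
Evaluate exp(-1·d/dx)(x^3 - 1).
x^{3} - 3 x^{2} + 3 x - 2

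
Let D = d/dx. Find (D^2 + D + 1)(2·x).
2 x + 2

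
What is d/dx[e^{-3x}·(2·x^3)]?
6 x^{2} \left(1 - x\right) e^{- 3 x}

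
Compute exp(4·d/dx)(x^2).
x^{2} + 8 x + 16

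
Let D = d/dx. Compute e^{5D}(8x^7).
8 x^{7} + 280 x^{6} + 4200 x^{5} + 35000 x^{4} + 175000 x^{3} + 525000 x^{2} + 875000 x + 625000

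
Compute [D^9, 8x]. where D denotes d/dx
72D^{8}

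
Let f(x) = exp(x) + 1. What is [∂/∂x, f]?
e^{x}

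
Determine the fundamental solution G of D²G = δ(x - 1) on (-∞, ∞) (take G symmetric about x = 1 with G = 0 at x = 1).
\frac{|x - 1|}{2}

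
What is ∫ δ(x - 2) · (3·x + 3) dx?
9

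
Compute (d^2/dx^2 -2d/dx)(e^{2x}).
0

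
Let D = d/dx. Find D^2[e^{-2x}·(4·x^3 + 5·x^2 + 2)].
2 \left(8 x^{3} - 14 x^{2} - 8 x + 9\right) e^{- 2 x}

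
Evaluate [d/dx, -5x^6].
- 30 x^{5}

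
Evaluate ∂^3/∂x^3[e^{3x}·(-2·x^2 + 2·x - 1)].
\left(- 54 x^{2} - 54 x - 9\right) e^{3 x}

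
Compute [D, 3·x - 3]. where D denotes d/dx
3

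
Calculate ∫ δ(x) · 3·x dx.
0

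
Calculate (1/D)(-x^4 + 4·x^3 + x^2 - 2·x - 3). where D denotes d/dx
- \frac{x^{5}}{5} + x^{4} + \frac{x^{3}}{3} - x^{2} - 3 x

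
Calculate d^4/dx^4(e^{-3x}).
81 e^{- 3 x}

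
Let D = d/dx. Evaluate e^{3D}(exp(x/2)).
e^{\frac{x}{2} + \frac{3}{2}}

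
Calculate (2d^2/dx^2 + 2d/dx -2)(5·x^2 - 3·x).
- 10 x^{2} + 26 x + 14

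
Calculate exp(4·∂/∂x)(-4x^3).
- 4 x^{3} - 48 x^{2} - 192 x - 256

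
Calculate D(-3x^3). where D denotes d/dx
- 9 x^{2}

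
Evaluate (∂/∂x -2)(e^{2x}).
0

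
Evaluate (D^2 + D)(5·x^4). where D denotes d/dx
20 x^{2} \left(x + 3\right)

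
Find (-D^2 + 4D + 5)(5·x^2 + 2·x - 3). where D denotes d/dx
25 x^{2} + 50 x - 17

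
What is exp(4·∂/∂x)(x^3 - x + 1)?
x^{3} + 12 x^{2} + 47 x + 61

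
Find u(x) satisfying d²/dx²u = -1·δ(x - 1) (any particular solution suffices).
-\frac{|x - 1|}{2}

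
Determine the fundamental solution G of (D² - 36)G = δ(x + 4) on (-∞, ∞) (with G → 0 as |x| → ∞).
-\frac{e^{-6|x + 4|}}{12}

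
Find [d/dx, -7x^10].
- 70 x^{9}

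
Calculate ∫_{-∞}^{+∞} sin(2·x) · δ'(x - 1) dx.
- 2 \cos{\left(2 \right)}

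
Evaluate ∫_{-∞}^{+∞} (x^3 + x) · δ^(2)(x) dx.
0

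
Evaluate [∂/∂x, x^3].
3 x^{2}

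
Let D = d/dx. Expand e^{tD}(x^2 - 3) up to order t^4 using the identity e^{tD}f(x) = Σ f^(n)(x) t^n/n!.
t^{2} + 2 t x + x^{2} - 3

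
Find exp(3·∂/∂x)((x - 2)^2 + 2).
x^{2} + 2 x + 3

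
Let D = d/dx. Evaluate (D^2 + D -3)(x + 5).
- 3 x - 14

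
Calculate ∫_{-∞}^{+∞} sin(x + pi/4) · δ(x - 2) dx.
\sin{\left(\frac{\pi}{4} + 2 \right)}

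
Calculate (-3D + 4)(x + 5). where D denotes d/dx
4 x + 17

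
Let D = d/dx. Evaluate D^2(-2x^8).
- 112 x^{6}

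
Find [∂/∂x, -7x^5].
- 35 x^{4}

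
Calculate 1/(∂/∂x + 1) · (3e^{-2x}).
- 3 e^{- 2 x}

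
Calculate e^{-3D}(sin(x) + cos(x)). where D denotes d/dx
\sqrt{2} \cos{\left(- x + \frac{\pi}{4} + 3 \right)}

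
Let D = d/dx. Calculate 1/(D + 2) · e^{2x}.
\frac{e^{2 x}}{4}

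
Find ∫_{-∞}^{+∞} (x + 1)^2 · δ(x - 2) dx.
9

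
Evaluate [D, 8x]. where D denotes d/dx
8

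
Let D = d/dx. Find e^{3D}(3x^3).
3 x^{3} + 27 x^{2} + 81 x + 81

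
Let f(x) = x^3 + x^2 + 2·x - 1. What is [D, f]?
3 x^{2} + 2 x + 2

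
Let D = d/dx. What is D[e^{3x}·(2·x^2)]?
2 x \left(3 x + 2\right) e^{3 x}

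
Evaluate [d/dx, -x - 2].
-1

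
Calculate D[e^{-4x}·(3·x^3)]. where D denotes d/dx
x^{2} \left(9 - 12 x\right) e^{- 4 x}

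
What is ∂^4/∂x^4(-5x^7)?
- 4200 x^{3}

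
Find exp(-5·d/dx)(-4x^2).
- 4 x^{2} + 40 x - 100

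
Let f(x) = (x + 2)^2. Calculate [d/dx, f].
2 x + 4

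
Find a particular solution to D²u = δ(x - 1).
\frac{|x - 1|}{2}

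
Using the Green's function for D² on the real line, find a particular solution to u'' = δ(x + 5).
\frac{|x + 5|}{2}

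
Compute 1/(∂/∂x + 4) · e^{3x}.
\frac{e^{3 x}}{7}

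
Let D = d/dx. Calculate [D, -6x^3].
- 18 x^{2}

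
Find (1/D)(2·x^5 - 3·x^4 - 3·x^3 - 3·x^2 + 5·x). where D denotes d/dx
\frac{x^{6}}{3} - \frac{3 x^{5}}{5} - \frac{3 x^{4}}{4} - x^{3} + \frac{5 x^{2}}{2}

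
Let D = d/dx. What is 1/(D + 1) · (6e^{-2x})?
- 6 e^{- 2 x}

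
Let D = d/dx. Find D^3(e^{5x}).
125 e^{5 x}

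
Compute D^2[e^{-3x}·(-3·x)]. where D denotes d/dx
9 \left(2 - 3 x\right) e^{- 3 x}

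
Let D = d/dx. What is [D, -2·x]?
-2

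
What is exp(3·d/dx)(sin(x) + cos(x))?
\sqrt{2} \sin{\left(x + \frac{\pi}{4} + 3 \right)}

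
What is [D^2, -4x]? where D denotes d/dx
-8D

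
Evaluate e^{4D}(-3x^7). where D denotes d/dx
- 3 x^{7} - 84 x^{6} - 1008 x^{5} - 6720 x^{4} - 26880 x^{3} - 64512 x^{2} - 86016 x - 49152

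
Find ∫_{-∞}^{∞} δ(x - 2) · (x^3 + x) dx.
10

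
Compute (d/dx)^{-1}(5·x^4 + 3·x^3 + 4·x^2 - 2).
x^{5} + \frac{3 x^{4}}{4} + \frac{4 x^{3}}{3} - 2 x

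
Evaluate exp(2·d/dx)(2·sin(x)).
2 \sin{\left(x + 2 \right)}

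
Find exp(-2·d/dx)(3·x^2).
3 x^{2} - 12 x + 12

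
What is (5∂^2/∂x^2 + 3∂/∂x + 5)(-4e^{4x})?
- 388 e^{4 x}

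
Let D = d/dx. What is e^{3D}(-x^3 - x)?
- x^{3} - 9 x^{2} - 28 x - 30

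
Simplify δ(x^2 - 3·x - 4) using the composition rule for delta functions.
\frac{\delta(x - 4) + \delta(x + 1)}{5}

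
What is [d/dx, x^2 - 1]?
2 x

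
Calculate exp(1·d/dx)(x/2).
\frac{x}{2} + \frac{1}{2}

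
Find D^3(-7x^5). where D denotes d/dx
- 420 x^{2}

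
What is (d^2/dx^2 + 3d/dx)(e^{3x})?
18 e^{3 x}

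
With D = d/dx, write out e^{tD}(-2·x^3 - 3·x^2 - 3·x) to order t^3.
- 2 t^{3} - 3 t^{2} \left(2 x + 1\right) - 3 t \left(2 x^{2} + 2 x + 1\right) - 2 x^{3} - 3 x^{2} - 3 x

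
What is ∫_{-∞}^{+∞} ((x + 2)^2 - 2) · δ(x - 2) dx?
14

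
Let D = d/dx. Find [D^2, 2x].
4D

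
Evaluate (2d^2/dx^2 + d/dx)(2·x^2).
4 x + 8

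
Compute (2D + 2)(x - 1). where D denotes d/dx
2 x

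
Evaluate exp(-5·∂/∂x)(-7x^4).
- 7 x^{4} + 140 x^{3} - 1050 x^{2} + 3500 x - 4375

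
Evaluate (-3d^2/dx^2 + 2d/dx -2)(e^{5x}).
- 67 e^{5 x}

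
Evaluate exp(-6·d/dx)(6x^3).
6 x^{3} - 108 x^{2} + 648 x - 1296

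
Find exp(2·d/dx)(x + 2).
x + 4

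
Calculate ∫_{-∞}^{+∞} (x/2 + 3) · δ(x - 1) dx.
\frac{7}{2}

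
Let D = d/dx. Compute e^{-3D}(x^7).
x^{7} - 21 x^{6} + 189 x^{5} - 945 x^{4} + 2835 x^{3} - 5103 x^{2} + 5103 x - 2187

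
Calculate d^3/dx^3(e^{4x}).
64 e^{4 x}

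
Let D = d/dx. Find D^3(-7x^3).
-42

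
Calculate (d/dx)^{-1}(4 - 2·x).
- x^{2} + 4 x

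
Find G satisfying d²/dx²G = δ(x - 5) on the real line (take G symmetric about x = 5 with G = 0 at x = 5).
\frac{|x - 5|}{2}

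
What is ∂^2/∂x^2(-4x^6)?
- 120 x^{4}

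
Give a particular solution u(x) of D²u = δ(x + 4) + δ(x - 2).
\frac{|x + 4|}{2} + \frac{|x - 2|}{2}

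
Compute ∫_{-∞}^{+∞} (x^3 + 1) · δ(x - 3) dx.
28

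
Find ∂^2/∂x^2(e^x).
e^{x}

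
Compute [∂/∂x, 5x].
5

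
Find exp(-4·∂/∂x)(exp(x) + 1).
e^{x - 4} + 1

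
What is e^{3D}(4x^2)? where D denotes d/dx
4 x^{2} + 24 x + 36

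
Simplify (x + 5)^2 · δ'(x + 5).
0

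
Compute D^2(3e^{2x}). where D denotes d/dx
12 e^{2 x}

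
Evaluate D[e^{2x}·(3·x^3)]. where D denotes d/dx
x^{2} \left(6 x + 9\right) e^{2 x}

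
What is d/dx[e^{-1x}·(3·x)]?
3 \left(1 - x\right) e^{- x}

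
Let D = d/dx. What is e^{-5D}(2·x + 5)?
2 x - 5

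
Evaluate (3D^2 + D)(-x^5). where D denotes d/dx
5 x^{3} \left(- x - 12\right)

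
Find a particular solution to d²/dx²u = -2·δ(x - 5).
-|x - 5|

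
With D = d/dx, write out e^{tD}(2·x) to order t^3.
2 t + 2 x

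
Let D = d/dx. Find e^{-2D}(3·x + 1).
3 x - 5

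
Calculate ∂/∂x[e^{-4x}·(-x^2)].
2 x \left(2 x - 1\right) e^{- 4 x}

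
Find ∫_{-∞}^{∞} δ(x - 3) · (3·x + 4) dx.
13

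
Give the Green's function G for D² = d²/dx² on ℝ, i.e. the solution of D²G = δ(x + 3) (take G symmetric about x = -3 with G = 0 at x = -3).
\frac{|x + 3|}{2}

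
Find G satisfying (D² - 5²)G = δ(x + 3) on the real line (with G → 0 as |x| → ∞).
-\frac{e^{-5|x + 3|}}{10}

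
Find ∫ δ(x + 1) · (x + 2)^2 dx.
1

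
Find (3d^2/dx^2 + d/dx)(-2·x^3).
6 x \left(- x - 6\right)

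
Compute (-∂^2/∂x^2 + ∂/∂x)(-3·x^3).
9 x \left(2 - x\right)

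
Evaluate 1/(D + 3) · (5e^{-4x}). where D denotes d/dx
- 5 e^{- 4 x}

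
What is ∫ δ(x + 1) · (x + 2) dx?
1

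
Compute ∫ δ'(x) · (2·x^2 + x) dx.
-1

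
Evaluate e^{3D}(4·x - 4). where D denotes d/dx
4 x + 8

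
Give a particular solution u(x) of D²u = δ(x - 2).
\frac{|x - 2|}{2}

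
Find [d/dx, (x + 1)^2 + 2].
2 x + 2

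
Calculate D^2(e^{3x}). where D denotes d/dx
9 e^{3 x}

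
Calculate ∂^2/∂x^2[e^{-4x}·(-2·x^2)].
4 \left(- 8 x^{2} + 8 x - 1\right) e^{- 4 x}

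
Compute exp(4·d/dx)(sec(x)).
\sec{\left(x + 4 \right)}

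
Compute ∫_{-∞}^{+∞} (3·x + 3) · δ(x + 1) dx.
0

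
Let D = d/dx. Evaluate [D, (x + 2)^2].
2 x + 4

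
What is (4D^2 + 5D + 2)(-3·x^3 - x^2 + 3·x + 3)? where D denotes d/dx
- 6 x^{3} - 47 x^{2} - 76 x + 13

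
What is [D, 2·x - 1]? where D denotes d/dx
2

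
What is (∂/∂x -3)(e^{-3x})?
- 6 e^{- 3 x}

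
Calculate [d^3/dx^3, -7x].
-21\frac{d^{2}}{dx^{2}}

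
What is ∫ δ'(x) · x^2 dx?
0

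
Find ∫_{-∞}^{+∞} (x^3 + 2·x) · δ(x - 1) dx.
3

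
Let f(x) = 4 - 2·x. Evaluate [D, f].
-2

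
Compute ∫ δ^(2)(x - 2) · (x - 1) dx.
0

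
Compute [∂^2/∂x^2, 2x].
4\frac{d}{dx}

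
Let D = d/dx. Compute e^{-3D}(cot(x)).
\cot{\left(x - 3 \right)}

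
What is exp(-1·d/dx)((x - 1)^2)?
x^{2} - 4 x + 4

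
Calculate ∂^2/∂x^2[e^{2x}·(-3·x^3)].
- 6 x \left(2 x^{2} + 6 x + 3\right) e^{2 x}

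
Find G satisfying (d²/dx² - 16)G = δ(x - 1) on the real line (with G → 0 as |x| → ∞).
-\frac{e^{-4|x - 1|}}{8}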